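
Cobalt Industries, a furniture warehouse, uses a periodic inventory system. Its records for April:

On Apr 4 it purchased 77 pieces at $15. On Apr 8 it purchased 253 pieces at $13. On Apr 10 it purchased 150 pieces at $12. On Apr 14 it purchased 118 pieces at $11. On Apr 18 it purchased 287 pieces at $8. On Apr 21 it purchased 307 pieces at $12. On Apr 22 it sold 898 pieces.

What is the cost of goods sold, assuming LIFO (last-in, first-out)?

Apr 22, 898 sold [LIFO — newest first]: 307 @ $12 + 287 @ $8 + 118 @ $11 + 150 @ $12 + 36 @ $13 = $9,546
Ending inventory: 77 @ $15 + 217 @ $13 = $3,976

COGS = $9,546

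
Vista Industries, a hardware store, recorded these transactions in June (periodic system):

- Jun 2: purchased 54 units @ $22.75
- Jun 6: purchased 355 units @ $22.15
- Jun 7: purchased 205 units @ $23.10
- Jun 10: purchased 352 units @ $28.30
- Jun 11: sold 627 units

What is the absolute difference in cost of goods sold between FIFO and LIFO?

$2,052.45

FIFO COGS: 54 @ $22.75 + 355 @ $22.15 + 205 @ $23.10 + 13 @ $28.30 = $14,195.15
LIFO COGS: 352 @ $28.30 + 205 @ $23.10 + 70 @ $22.15 = $16,247.60
Difference = |$14,195.15 − $16,247.60| = $2,052.45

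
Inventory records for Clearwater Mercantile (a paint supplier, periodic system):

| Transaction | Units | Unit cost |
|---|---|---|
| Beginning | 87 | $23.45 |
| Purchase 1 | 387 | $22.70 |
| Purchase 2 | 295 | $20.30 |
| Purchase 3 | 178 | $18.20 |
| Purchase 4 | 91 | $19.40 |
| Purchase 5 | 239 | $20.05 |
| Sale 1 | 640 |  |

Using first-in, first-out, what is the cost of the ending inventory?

Ending inventory = $12,415.65

Sale 1 (640) [FIFO — oldest first]: 87 @ $23.45 + 387 @ $22.70 + 166 @ $20.30 = $14,194.85
Ending inventory: 129 @ $20.30 + 178 @ $18.20 + 91 @ $19.40 + 239 @ $20.05 = $12,415.65
Check: goods available $26,610.50 = COGS $14,194.85 + ending $12,415.65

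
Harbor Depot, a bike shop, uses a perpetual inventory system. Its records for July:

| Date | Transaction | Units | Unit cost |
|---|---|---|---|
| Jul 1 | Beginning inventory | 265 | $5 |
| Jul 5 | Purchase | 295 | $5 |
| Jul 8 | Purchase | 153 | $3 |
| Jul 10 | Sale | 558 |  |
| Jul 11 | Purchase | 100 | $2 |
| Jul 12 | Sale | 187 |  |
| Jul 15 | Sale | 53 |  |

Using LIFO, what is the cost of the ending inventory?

Ending inventory = $75

Jul 10, 558 sold [LIFO — newest first]: 153 @ $3 + 295 @ $5 + 110 @ $5 = $2,484
Jul 12, 187 sold [LIFO — newest first]: 100 @ $2 + 87 @ $5 = $635
Jul 15, 53 sold [LIFO — newest first]: 53 @ $5 = $265
Total COGS = $2,484 + $635 + $265 = $3,384
Ending inventory: 15 @ $5 = $75
Check: goods available $3,459 = COGS $3,384 + ending $75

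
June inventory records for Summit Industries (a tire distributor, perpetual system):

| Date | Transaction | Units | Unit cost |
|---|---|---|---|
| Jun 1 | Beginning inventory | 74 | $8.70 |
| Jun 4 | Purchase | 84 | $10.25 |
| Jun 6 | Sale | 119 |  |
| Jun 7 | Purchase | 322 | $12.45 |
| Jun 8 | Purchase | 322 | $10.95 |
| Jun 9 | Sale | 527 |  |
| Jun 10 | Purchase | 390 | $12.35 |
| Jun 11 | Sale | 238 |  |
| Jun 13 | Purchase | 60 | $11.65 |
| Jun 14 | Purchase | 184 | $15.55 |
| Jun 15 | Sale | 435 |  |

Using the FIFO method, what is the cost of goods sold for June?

COGS = $15,596.95

Jun 6, 119 sold [FIFO — oldest first]: 74 @ $8.70 + 45 @ $10.25 = $1,105.05
Jun 9, 527 sold [FIFO — oldest first]: 39 @ $10.25 + 322 @ $12.45 + 166 @ $10.95 = $6,226.35
Jun 11, 238 sold [FIFO — oldest first]: 156 @ $10.95 + 82 @ $12.35 = $2,720.90
Jun 15, 435 sold [FIFO — oldest first]: 308 @ $12.35 + 60 @ $11.65 + 67 @ $15.55 = $5,544.65
Total COGS = $1,105.05 + $6,226.35 + $2,720.90 + $5,544.65 = $15,596.95
Ending inventory: 117 @ $15.55 = $1,819.35
Check: goods available $17,416.30 = COGS $15,596.95 + ending $1,819.35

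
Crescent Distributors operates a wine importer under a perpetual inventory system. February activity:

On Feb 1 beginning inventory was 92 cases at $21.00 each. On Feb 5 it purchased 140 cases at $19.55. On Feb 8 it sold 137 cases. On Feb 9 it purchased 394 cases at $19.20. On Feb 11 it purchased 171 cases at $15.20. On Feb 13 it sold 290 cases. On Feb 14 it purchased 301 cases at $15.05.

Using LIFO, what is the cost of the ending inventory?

Ending inventory = $11,800.70

Feb 8, 137 sold [LIFO — newest first]: 137 @ $19.55 = $2,678.35
Feb 13, 290 sold [LIFO — newest first]: 171 @ $15.20 + 119 @ $19.20 = $4,884.00
Total COGS = $2,678.35 + $4,884.00 = $7,562.35
Ending inventory: 92 @ $21.00 + 3 @ $19.55 + 275 @ $19.20 + 301 @ $15.05 = $11,800.70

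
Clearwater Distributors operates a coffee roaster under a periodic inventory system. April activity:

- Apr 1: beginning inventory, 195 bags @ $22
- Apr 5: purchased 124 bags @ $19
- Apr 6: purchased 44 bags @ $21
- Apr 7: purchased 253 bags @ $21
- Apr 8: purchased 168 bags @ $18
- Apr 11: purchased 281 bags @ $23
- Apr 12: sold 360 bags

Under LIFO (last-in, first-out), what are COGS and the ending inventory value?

COGS = $7,885; ending inventory = $14,485

Apr 12, 360 sold [LIFO — newest first]: 281 @ $23 + 79 @ $18 = $7,885
Ending inventory: 195 @ $22 + 124 @ $19 + 44 @ $21 + 253 @ $21 + 89 @ $18 = $14,485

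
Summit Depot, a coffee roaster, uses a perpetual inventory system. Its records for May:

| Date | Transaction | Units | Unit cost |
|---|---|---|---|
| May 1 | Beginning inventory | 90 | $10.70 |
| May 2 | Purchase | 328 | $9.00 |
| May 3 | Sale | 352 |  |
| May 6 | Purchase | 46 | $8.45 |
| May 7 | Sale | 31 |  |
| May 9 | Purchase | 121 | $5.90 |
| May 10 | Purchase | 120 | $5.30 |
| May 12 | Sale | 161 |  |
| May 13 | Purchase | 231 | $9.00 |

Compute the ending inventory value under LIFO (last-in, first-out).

Ending inventory = $3,383.95

May 3, 352 sold [LIFO — newest first]: 328 @ $9.00 + 24 @ $10.70 = $3,208.80
May 7, 31 sold [LIFO — newest first]: 31 @ $8.45 = $261.95
May 12, 161 sold [LIFO — newest first]: 120 @ $5.30 + 41 @ $5.90 = $877.90
Total COGS = $3,208.80 + $261.95 + $877.90 = $4,348.65
Ending inventory: 66 @ $10.70 + 15 @ $8.45 + 80 @ $5.90 + 231 @ $9.00 = $3,383.95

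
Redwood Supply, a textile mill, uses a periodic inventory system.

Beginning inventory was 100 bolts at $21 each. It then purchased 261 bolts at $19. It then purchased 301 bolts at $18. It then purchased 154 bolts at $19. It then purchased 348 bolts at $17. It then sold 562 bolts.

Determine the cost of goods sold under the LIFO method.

Sale 1 (562) [LIFO — newest first]: 348 @ $17 + 154 @ $19 + 60 @ $18 = $9,922
Ending inventory: 100 @ $21 + 261 @ $19 + 241 @ $18 = $11,397

COGS = $9,922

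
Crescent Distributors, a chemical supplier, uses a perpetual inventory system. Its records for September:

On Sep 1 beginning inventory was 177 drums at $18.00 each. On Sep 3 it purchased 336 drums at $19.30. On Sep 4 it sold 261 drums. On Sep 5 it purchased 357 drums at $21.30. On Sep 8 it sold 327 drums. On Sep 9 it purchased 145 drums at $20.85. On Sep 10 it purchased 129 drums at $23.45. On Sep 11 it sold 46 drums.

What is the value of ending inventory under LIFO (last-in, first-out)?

Sep 4, 261 sold [LIFO — newest first]: 261 @ $19.30 = $5,037.30
Sep 8, 327 sold [LIFO — newest first]: 327 @ $21.30 = $6,965.10
Sep 11, 46 sold [LIFO — newest first]: 46 @ $23.45 = $1,078.70
Total COGS = $5,037.30 + $6,965.10 + $1,078.70 = $13,081.10
Ending inventory: 177 @ $18.00 + 75 @ $19.30 + 30 @ $21.30 + 145 @ $20.85 + 83 @ $23.45 = $10,242.10

Ending inventory = $10,242.10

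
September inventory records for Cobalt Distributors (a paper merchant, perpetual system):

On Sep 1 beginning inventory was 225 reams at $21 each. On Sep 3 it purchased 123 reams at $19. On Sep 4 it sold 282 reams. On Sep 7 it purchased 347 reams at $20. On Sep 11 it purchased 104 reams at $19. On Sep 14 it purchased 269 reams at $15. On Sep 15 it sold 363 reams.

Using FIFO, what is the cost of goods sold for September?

COGS = $13,002

Sep 4, 282 sold [FIFO — oldest first]: 225 @ $21 + 57 @ $19 = $5,808
Sep 15, 363 sold [FIFO — oldest first]: 66 @ $19 + 297 @ $20 = $7,194
Total COGS = $5,808 + $7,194 = $13,002
Ending inventory: 50 @ $20 + 104 @ $19 + 269 @ $15 = $7,011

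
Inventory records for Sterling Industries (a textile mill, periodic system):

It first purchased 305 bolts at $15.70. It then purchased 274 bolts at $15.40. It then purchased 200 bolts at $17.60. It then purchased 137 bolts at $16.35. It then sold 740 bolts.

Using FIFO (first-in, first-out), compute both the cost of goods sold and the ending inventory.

COGS = $11,841.70; ending inventory = $2,926.35

Sale 1 (740) [FIFO — oldest first]: 305 @ $15.70 + 274 @ $15.40 + 161 @ $17.60 = $11,841.70
Ending inventory: 39 @ $17.60 + 137 @ $16.35 = $2,926.35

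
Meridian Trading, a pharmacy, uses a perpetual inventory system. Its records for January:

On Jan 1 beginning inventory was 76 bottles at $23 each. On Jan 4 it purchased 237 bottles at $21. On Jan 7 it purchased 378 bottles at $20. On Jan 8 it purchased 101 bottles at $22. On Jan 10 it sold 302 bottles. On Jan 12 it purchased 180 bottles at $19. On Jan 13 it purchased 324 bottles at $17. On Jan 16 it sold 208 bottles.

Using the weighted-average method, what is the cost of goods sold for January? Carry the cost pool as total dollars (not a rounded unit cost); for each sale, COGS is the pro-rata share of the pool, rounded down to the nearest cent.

After Jan 1: 76 on hand, pool $1,748.00 (≈ $23.0000 each)
After Jan 4: 313 on hand, pool $6,725.00 (≈ $21.4856 each)
After Jan 7: 691 on hand, pool $14,285.00 (≈ $20.6729 each)
After Jan 8: 792 on hand, pool $16,507.00 (≈ $20.8422 each)
Jan 10, sell 302: 302/792 × $16,507.00 → $6,294.33
After Jan 12: 670 on hand, pool $13,632.67 (≈ $20.3473 each)
After Jan 13: 994 on hand, pool $19,140.67 (≈ $19.2562 each)
Jan 16, sell 208: 208/994 × $19,140.67 → $4,005.29
Total COGS = $6,294.33 + $4,005.29 = $10,299.62
Ending inventory (cost pool remaining) = $15,135.38
Check: goods available $25,435.00 = COGS $10,299.62 + ending $15,135.38

COGS = $10,299.62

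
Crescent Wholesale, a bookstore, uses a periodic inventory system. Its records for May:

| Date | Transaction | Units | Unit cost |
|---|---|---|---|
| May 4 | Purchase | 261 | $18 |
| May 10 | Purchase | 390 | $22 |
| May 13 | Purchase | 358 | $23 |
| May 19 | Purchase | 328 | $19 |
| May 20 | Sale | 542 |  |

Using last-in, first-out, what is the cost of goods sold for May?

COGS = $11,154

May 20, 542 sold [LIFO — newest first]: 328 @ $19 + 214 @ $23 = $11,154
Ending inventory: 261 @ $18 + 390 @ $22 + 144 @ $23 = $16,590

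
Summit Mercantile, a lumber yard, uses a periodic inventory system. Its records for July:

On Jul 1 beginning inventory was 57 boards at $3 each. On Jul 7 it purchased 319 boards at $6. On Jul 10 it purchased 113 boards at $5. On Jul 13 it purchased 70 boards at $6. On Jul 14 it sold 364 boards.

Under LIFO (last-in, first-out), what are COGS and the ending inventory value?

Jul 14, 364 sold [LIFO — newest first]: 70 @ $6 + 113 @ $5 + 181 @ $6 = $2,071
Ending inventory: 57 @ $3 + 138 @ $6 = $999
Check: goods available $3,070 = COGS $2,071 + ending $999

COGS = $2,071; ending inventory = $999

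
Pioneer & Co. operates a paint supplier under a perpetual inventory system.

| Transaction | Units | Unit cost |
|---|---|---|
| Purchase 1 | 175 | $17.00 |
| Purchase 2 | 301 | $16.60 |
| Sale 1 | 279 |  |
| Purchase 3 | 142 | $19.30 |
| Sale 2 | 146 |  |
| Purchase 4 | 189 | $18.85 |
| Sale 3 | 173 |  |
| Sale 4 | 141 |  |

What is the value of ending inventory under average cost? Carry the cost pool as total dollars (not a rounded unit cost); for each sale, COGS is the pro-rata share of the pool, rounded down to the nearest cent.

After Purchase 1: 175 on hand, pool $2,975.00 (≈ $17.0000 each)
After Purchase 2: 476 on hand, pool $7,971.60 (≈ $16.7471 each)
Sale 1, sell 279: 279/476 × $7,971.60 → $4,672.42
After Purchase 3: 339 on hand, pool $6,039.78 (≈ $17.8165 each)
Sale 2, sell 146: 146/339 × $6,039.78 → $2,601.20
After Purchase 4: 382 on hand, pool $7,001.23 (≈ $18.3278 each)
Sale 3, sell 173: 173/382 × $7,001.23 → $3,170.71
Sale 4, sell 141: 141/209 × $3,830.52 → $2,584.22
Total COGS = $4,672.42 + $2,601.20 + $3,170.71 + $2,584.22 = $13,028.55
Ending inventory (cost pool remaining) = $1,246.30
Check: goods available $14,274.85 = COGS $13,028.55 + ending $1,246.30

Ending inventory = $1,246.30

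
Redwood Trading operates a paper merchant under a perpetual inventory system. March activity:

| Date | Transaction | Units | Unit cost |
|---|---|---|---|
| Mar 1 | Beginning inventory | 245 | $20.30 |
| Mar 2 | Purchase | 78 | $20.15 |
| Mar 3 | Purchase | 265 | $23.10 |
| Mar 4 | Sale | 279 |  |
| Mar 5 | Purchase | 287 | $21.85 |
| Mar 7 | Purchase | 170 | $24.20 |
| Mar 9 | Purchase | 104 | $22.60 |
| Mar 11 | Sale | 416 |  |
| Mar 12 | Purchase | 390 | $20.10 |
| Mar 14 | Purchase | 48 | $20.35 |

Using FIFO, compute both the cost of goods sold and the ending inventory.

COGS = $15,004.65; ending inventory = $19,213.20

Mar 4, 279 sold [FIFO — oldest first]: 245 @ $20.30 + 34 @ $20.15 = $5,658.60
Mar 11, 416 sold [FIFO — oldest first]: 44 @ $20.15 + 265 @ $23.10 + 107 @ $21.85 = $9,346.05
Total COGS = $5,658.60 + $9,346.05 = $15,004.65
Ending inventory: 180 @ $21.85 + 170 @ $24.20 + 104 @ $22.60 + 390 @ $20.10 + 48 @ $20.35 = $19,213.20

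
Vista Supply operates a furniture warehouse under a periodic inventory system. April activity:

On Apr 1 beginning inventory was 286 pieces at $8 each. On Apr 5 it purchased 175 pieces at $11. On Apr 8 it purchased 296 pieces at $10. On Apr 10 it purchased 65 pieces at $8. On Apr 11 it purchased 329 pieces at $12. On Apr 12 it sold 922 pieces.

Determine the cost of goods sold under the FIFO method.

COGS = $8,893

Apr 12, 922 sold [FIFO — oldest first]: 286 @ $8 + 175 @ $11 + 296 @ $10 + 65 @ $8 + 100 @ $12 = $8,893
Ending inventory: 229 @ $12 = $2,748
Check: goods available $11,641 = COGS $8,893 + ending $2,748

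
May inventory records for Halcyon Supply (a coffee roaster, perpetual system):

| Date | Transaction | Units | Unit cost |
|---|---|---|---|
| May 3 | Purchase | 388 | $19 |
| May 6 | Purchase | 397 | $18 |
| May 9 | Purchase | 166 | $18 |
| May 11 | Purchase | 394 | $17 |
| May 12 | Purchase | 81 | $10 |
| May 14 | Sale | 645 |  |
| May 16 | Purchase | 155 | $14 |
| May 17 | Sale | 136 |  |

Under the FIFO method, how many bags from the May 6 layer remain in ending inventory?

4

May 14, 645 sold [FIFO — oldest first]: 388 @ $19 + 257 @ $18 = $11,998
May 17, 136 sold [FIFO — oldest first]: 136 @ $18 = $2,448
Total COGS = $11,998 + $2,448 = $14,446
Ending inventory: 4 @ $18 + 166 @ $18 + 394 @ $17 + 81 @ $10 + 155 @ $14 = $12,738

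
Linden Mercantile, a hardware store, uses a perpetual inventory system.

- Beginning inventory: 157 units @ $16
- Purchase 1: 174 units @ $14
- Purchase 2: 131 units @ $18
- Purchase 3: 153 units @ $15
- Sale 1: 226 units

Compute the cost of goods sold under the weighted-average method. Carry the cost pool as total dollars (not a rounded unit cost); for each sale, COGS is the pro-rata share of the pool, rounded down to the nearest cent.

COGS = $3,528.17

After Beginning: 157 on hand, pool $2,512.00 (≈ $16.0000 each)
After Purchase 1: 331 on hand, pool $4,948.00 (≈ $14.9486 each)
After Purchase 2: 462 on hand, pool $7,306.00 (≈ $15.8139 each)
After Purchase 3: 615 on hand, pool $9,601.00 (≈ $15.6114 each)
Sale 1, sell 226: 226/615 × $9,601.00 → $3,528.17
Ending inventory (cost pool remaining) = $6,072.83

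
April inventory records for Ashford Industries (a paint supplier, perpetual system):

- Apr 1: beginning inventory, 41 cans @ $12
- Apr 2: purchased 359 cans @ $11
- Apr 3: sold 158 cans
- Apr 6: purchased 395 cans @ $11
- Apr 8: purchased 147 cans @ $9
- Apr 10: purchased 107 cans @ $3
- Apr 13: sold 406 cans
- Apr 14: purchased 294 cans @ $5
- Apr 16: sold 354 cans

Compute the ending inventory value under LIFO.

Apr 3, 158 sold [LIFO — newest first]: 158 @ $11 = $1,738
Apr 13, 406 sold [LIFO — newest first]: 107 @ $3 + 147 @ $9 + 152 @ $11 = $3,316
Apr 16, 354 sold [LIFO — newest first]: 294 @ $5 + 60 @ $11 = $2,130
Total COGS = $1,738 + $3,316 + $2,130 = $7,184
Ending inventory: 41 @ $12 + 201 @ $11 + 183 @ $11 = $4,716

Ending inventory = $4,716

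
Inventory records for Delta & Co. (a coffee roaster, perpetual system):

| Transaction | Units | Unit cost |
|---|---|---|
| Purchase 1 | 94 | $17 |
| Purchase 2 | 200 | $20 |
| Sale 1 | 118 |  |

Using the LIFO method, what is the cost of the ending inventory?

Sale 1 (118) [LIFO — newest first]: 118 @ $20 = $2,360
Ending inventory: 94 @ $17 + 82 @ $20 = $3,238

Ending inventory = $3,238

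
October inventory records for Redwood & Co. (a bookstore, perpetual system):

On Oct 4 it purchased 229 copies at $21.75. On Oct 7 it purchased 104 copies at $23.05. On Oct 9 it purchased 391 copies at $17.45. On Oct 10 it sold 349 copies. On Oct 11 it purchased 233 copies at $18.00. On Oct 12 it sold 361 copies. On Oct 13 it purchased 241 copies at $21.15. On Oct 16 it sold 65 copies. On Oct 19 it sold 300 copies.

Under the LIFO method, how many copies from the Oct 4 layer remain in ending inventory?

123

Oct 10, 349 sold [LIFO — newest first]: 349 @ $17.45 = $6,090.05
Oct 12, 361 sold [LIFO — newest first]: 233 @ $18.00 + 42 @ $17.45 + 86 @ $23.05 = $6,909.20
Oct 16, 65 sold [LIFO — newest first]: 65 @ $21.15 = $1,374.75
Oct 19, 300 sold [LIFO — newest first]: 176 @ $21.15 + 18 @ $23.05 + 106 @ $21.75 = $6,442.80
Total COGS = $6,090.05 + $6,909.20 + $1,374.75 + $6,442.80 = $20,816.80
Ending inventory: 123 @ $21.75 = $2,675.25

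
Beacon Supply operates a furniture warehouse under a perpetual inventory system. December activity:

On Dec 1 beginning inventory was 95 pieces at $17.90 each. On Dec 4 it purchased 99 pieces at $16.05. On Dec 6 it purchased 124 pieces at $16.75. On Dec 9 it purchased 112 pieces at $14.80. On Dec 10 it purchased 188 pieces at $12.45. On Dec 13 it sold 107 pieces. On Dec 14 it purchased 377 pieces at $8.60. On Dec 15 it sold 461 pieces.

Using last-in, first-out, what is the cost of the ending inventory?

Ending inventory = $6,979.65

Dec 13, 107 sold [LIFO — newest first]: 107 @ $12.45 = $1,332.15
Dec 15, 461 sold [LIFO — newest first]: 377 @ $8.60 + 81 @ $12.45 + 3 @ $14.80 = $4,295.05
Total COGS = $1,332.15 + $4,295.05 = $5,627.20
Ending inventory: 95 @ $17.90 + 99 @ $16.05 + 124 @ $16.75 + 109 @ $14.80 = $6,979.65
Check: goods available $12,606.85 = COGS $5,627.20 + ending $6,979.65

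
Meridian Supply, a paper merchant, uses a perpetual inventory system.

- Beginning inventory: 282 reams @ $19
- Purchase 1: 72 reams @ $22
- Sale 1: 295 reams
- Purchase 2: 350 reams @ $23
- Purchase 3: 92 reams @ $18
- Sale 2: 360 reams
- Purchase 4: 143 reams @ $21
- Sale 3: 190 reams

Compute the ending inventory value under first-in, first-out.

Ending inventory = $1,974

Sale 1 (295) [FIFO — oldest first]: 282 @ $19 + 13 @ $22 = $5,644
Sale 2 (360) [FIFO — oldest first]: 59 @ $22 + 301 @ $23 = $8,221
Sale 3 (190) [FIFO — oldest first]: 49 @ $23 + 92 @ $18 + 49 @ $21 = $3,812
Total COGS = $5,644 + $8,221 + $3,812 = $17,677
Ending inventory: 94 @ $21 = $1,974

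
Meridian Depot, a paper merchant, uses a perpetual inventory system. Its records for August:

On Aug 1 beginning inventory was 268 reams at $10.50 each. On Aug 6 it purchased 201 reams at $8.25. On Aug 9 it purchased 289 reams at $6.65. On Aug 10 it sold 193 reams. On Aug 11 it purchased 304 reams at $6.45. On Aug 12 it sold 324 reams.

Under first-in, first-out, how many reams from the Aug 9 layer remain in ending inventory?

Aug 10, 193 sold [FIFO — oldest first]: 193 @ $10.50 = $2,026.50
Aug 12, 324 sold [FIFO — oldest first]: 75 @ $10.50 + 201 @ $8.25 + 48 @ $6.65 = $2,764.95
Total COGS = $2,026.50 + $2,764.95 = $4,791.45
Ending inventory: 241 @ $6.65 + 304 @ $6.45 = $3,563.45

241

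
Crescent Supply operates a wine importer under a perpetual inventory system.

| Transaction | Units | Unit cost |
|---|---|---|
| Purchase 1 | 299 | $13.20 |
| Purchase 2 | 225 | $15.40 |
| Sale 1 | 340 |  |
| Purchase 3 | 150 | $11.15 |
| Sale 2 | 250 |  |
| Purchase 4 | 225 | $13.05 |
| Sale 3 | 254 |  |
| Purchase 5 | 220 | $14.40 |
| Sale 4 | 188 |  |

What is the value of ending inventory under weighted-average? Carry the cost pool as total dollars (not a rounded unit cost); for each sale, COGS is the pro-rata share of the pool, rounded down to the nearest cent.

Ending inventory = $1,228.13

After Purchase 1: 299 on hand, pool $3,946.80 (≈ $13.2000 each)
After Purchase 2: 524 on hand, pool $7,411.80 (≈ $14.1447 each)
Sale 1, sell 340: 340/524 × $7,411.80 → $4,809.18
After Purchase 3: 334 on hand, pool $4,275.12 (≈ $12.7998 each)
Sale 2, sell 250: 250/334 × $4,275.12 → $3,199.94
After Purchase 4: 309 on hand, pool $4,011.43 (≈ $12.9820 each)
Sale 3, sell 254: 254/309 × $4,011.43 → $3,297.42
After Purchase 5: 275 on hand, pool $3,882.01 (≈ $14.1164 each)
Sale 4, sell 188: 188/275 × $3,882.01 → $2,653.88
Total COGS = $4,809.18 + $3,199.94 + $3,297.42 + $2,653.88 = $13,960.42
Ending inventory (cost pool remaining) = $1,228.13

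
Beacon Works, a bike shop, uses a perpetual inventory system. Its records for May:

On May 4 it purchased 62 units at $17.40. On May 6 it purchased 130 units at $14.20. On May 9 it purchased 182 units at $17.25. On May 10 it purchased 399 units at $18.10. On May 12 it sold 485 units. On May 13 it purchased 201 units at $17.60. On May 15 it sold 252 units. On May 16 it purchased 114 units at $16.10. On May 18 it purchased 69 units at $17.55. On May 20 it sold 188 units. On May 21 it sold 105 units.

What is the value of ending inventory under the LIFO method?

May 12, 485 sold [LIFO — newest first]: 399 @ $18.10 + 86 @ $17.25 = $8,705.40
May 15, 252 sold [LIFO — newest first]: 201 @ $17.60 + 51 @ $17.25 = $4,417.35
May 20, 188 sold [LIFO — newest first]: 69 @ $17.55 + 114 @ $16.10 + 5 @ $17.25 = $3,132.60
May 21, 105 sold [LIFO — newest first]: 40 @ $17.25 + 65 @ $14.20 = $1,613.00
Total COGS = $8,705.40 + $4,417.35 + $3,132.60 + $1,613.00 = $17,868.35
Ending inventory: 62 @ $17.40 + 65 @ $14.20 = $2,001.80
Check: goods available $19,870.15 = COGS $17,868.35 + ending $2,001.80

Ending inventory = $2,001.80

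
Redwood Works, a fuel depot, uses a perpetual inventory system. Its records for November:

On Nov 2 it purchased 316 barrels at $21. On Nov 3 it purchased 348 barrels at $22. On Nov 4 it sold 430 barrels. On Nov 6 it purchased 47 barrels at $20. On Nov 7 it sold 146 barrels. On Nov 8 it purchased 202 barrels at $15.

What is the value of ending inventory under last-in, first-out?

Nov 4, 430 sold [LIFO — newest first]: 348 @ $22 + 82 @ $21 = $9,378
Nov 7, 146 sold [LIFO — newest first]: 47 @ $20 + 99 @ $21 = $3,019
Total COGS = $9,378 + $3,019 = $12,397
Ending inventory: 135 @ $21 + 202 @ $15 = $5,865

Ending inventory = $5,865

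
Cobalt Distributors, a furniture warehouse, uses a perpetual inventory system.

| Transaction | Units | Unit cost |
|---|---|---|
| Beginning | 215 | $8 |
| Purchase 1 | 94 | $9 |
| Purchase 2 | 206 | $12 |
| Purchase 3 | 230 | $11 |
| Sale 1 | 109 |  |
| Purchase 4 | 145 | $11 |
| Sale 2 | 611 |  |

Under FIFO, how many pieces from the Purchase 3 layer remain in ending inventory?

25

Sale 1 (109) [FIFO — oldest first]: 109 @ $8 = $872
Sale 2 (611) [FIFO — oldest first]: 106 @ $8 + 94 @ $9 + 206 @ $12 + 205 @ $11 = $6,421
Total COGS = $872 + $6,421 = $7,293
Ending inventory: 25 @ $11 + 145 @ $11 = $1,870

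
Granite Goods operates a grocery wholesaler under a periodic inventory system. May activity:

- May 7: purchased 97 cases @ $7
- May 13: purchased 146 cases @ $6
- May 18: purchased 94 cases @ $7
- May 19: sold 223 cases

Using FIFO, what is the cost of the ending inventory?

May 19, 223 sold [FIFO — oldest first]: 97 @ $7 + 126 @ $6 = $1,435
Ending inventory: 20 @ $6 + 94 @ $7 = $778
Check: goods available $2,213 = COGS $1,435 + ending $778

Ending inventory = $778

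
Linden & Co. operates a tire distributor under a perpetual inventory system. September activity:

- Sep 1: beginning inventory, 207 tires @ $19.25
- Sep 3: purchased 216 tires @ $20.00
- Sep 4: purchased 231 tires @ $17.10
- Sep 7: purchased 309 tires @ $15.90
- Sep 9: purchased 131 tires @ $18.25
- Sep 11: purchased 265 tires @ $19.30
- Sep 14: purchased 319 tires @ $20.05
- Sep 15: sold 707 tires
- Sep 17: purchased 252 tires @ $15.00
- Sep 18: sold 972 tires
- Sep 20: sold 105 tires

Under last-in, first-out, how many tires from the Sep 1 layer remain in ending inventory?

Sep 15, 707 sold [LIFO — newest first]: 319 @ $20.05 + 265 @ $19.30 + 123 @ $18.25 = $13,755.20
Sep 18, 972 sold [LIFO — newest first]: 252 @ $15.00 + 8 @ $18.25 + 309 @ $15.90 + 231 @ $17.10 + 172 @ $20.00 = $16,229.20
Sep 20, 105 sold [LIFO — newest first]: 44 @ $20.00 + 61 @ $19.25 = $2,054.25
Total COGS = $13,755.20 + $16,229.20 + $2,054.25 = $32,038.65
Ending inventory: 146 @ $19.25 = $2,810.50
Check: goods available $34,849.15 = COGS $32,038.65 + ending $2,810.50

146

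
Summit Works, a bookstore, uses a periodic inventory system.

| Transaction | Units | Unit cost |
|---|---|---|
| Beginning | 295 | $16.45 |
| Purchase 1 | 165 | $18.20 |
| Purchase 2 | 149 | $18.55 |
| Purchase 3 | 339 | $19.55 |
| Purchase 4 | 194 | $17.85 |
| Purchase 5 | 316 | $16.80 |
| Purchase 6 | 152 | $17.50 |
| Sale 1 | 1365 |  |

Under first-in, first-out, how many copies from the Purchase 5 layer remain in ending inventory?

93

Sale 1 (1365) [FIFO — oldest first]: 295 @ $16.45 + 165 @ $18.20 + 149 @ $18.55 + 339 @ $19.55 + 194 @ $17.85 + 223 @ $16.80 = $24,456.45
Ending inventory: 93 @ $16.80 + 152 @ $17.50 = $4,222.40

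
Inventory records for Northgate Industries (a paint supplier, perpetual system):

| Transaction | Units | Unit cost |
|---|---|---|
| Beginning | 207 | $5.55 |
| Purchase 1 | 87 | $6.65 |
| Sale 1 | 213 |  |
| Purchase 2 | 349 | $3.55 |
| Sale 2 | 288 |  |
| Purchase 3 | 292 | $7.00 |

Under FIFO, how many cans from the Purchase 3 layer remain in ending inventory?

Sale 1 (213) [FIFO — oldest first]: 207 @ $5.55 + 6 @ $6.65 = $1,188.75
Sale 2 (288) [FIFO — oldest first]: 81 @ $6.65 + 207 @ $3.55 = $1,273.50
Total COGS = $1,188.75 + $1,273.50 = $2,462.25
Ending inventory: 142 @ $3.55 + 292 @ $7.00 = $2,548.10
Check: goods available $5,010.35 = COGS $2,462.25 + ending $2,548.10

292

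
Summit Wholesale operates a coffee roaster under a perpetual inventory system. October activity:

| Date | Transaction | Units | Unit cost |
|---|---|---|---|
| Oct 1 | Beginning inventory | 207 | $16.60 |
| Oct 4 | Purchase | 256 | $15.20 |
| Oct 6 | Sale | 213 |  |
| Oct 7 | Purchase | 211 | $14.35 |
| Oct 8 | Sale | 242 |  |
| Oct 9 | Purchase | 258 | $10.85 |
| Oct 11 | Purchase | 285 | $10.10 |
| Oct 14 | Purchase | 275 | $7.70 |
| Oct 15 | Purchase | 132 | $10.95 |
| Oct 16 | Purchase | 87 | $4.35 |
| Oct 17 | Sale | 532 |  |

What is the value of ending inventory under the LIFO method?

Ending inventory = $8,912.60

Oct 6, 213 sold [LIFO — newest first]: 213 @ $15.20 = $3,237.60
Oct 8, 242 sold [LIFO — newest first]: 211 @ $14.35 + 31 @ $15.20 = $3,499.05
Oct 17, 532 sold [LIFO — newest first]: 87 @ $4.35 + 132 @ $10.95 + 275 @ $7.70 + 38 @ $10.10 = $4,325.15
Total COGS = $3,237.60 + $3,499.05 + $4,325.15 = $11,061.80
Ending inventory: 207 @ $16.60 + 12 @ $15.20 + 258 @ $10.85 + 247 @ $10.10 = $8,912.60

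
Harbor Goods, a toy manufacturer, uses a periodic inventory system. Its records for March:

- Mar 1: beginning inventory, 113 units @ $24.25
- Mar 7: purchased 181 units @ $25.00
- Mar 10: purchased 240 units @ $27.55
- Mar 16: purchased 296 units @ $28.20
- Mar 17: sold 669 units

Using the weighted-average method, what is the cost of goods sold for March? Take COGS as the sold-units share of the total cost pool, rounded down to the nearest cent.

COGS = $17,913.44

Mar 17, sell 669: 669/830 × $22,224.45 → $17,913.44
Ending inventory (cost pool remaining) = $4,311.01
Check: goods available $22,224.45 = COGS $17,913.44 + ending $4,311.01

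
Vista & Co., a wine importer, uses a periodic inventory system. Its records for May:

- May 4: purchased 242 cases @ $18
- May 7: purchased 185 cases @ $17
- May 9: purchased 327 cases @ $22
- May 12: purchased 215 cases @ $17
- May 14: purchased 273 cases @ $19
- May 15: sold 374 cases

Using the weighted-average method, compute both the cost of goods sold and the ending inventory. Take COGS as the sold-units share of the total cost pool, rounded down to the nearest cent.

May 15, sell 374: 374/1242 × $23,537.00 → $7,087.63
Ending inventory (cost pool remaining) = $16,449.37
Check: goods available $23,537.00 = COGS $7,087.63 + ending $16,449.37

COGS = $7,087.63; ending inventory = $16,449.37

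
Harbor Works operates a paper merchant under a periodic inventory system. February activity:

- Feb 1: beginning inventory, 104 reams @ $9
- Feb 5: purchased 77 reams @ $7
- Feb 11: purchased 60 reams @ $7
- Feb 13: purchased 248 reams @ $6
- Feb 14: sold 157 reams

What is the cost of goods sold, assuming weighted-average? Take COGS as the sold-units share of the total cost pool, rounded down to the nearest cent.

Feb 14, sell 157: 157/489 × $3,383.00 → $1,086.15
Ending inventory (cost pool remaining) = $2,296.85

COGS = $1,086.15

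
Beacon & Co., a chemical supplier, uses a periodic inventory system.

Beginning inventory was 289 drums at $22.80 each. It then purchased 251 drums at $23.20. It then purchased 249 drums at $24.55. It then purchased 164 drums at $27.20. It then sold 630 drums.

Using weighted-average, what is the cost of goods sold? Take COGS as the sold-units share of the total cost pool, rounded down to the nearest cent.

Sale 1, sell 630: 630/953 × $22,986.15 → $15,195.46
Ending inventory (cost pool remaining) = $7,790.69

COGS = $15,195.46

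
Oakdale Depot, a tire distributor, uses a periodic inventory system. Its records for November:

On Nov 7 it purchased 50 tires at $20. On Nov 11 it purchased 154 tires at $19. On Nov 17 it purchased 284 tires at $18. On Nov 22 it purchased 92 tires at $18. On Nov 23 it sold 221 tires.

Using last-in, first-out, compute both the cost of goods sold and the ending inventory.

Nov 23, 221 sold [LIFO — newest first]: 92 @ $18 + 129 @ $18 = $3,978
Ending inventory: 50 @ $20 + 154 @ $19 + 155 @ $18 = $6,716

COGS = $3,978; ending inventory = $6,716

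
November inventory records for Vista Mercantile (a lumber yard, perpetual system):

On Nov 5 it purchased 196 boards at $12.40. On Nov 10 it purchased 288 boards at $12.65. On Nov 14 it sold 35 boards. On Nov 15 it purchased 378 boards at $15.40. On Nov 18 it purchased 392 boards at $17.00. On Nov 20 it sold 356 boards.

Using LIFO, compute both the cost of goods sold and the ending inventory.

Nov 14, 35 sold [LIFO — newest first]: 35 @ $12.65 = $442.75
Nov 20, 356 sold [LIFO — newest first]: 356 @ $17.00 = $6,052.00
Total COGS = $442.75 + $6,052.00 = $6,494.75
Ending inventory: 196 @ $12.40 + 253 @ $12.65 + 378 @ $15.40 + 36 @ $17.00 = $12,064.05
Check: goods available $18,558.80 = COGS $6,494.75 + ending $12,064.05

COGS = $6,494.75; ending inventory = $12,064.05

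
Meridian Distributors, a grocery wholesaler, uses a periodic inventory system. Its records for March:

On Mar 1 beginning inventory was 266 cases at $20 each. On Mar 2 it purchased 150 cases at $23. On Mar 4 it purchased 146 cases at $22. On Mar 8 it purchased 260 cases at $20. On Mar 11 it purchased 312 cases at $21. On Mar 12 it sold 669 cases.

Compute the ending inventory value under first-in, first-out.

Ending inventory = $9,612

Mar 12, 669 sold [FIFO — oldest first]: 266 @ $20 + 150 @ $23 + 146 @ $22 + 107 @ $20 = $14,122
Ending inventory: 153 @ $20 + 312 @ $21 = $9,612
Check: goods available $23,734 = COGS $14,122 + ending $9,612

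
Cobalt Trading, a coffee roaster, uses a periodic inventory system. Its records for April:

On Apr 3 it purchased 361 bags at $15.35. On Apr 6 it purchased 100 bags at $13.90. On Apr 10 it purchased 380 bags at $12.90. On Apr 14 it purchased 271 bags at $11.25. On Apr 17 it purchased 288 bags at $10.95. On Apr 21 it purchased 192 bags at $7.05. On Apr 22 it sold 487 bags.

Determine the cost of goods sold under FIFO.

Apr 22, 487 sold [FIFO — oldest first]: 361 @ $15.35 + 100 @ $13.90 + 26 @ $12.90 = $7,266.75
Ending inventory: 354 @ $12.90 + 271 @ $11.25 + 288 @ $10.95 + 192 @ $7.05 = $12,122.55
Check: goods available $19,389.30 = COGS $7,266.75 + ending $12,122.55

COGS = $7,266.75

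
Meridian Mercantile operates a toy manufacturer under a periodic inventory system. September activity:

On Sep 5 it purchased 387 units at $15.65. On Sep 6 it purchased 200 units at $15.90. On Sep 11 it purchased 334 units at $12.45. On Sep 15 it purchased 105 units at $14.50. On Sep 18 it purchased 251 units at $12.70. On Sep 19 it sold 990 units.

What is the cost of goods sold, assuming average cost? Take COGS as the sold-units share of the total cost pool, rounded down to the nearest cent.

COGS = $14,036.02

Sep 19, sell 990: 990/1277 × $18,105.05 → $14,036.02
Ending inventory (cost pool remaining) = $4,069.03
Check: goods available $18,105.05 = COGS $14,036.02 + ending $4,069.03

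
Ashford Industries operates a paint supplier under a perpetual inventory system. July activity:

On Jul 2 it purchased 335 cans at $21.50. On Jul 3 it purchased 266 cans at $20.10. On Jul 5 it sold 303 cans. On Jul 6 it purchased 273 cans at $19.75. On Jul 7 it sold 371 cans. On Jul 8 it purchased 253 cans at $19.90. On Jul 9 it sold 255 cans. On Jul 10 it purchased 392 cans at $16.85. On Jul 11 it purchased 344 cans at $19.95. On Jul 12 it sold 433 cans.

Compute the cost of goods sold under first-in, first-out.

COGS = $26,935.30

Jul 5, 303 sold [FIFO — oldest first]: 303 @ $21.50 = $6,514.50
Jul 7, 371 sold [FIFO — oldest first]: 32 @ $21.50 + 266 @ $20.10 + 73 @ $19.75 = $7,476.35
Jul 9, 255 sold [FIFO — oldest first]: 200 @ $19.75 + 55 @ $19.90 = $5,044.50
Jul 12, 433 sold [FIFO — oldest first]: 198 @ $19.90 + 235 @ $16.85 = $7,899.95
Total COGS = $6,514.50 + $7,476.35 + $5,044.50 + $7,899.95 = $26,935.30
Ending inventory: 157 @ $16.85 + 344 @ $19.95 = $9,508.25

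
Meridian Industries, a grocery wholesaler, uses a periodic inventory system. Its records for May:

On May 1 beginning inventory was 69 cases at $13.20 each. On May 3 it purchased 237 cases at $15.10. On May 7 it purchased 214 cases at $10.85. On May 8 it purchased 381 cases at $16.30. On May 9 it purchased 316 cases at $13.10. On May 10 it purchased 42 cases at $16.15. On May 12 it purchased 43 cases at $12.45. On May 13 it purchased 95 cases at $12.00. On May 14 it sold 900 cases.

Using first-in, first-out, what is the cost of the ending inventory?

May 14, 900 sold [FIFO — oldest first]: 69 @ $13.20 + 237 @ $15.10 + 214 @ $10.85 + 380 @ $16.30 = $13,005.40
Ending inventory: 1 @ $16.30 + 316 @ $13.10 + 42 @ $16.15 + 43 @ $12.45 + 95 @ $12.00 = $6,509.55

Ending inventory = $6,509.55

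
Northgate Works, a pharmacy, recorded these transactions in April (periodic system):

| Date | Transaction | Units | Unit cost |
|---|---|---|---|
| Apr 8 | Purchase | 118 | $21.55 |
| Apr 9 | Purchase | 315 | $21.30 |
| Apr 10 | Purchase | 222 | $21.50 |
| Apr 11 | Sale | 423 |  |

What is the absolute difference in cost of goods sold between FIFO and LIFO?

$14.90

FIFO COGS: 118 @ $21.55 + 305 @ $21.30 = $9,039.40
LIFO COGS: 222 @ $21.50 + 201 @ $21.30 = $9,054.30
Difference = |$9,039.40 − $9,054.30| = $14.90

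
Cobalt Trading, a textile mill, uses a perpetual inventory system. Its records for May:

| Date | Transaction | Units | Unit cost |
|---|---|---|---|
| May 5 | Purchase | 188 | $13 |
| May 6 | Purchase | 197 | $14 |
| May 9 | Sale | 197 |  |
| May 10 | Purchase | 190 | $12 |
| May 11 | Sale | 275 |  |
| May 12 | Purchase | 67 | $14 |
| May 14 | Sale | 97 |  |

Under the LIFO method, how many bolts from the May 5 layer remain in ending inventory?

73

May 9, 197 sold [LIFO — newest first]: 197 @ $14 = $2,758
May 11, 275 sold [LIFO — newest first]: 190 @ $12 + 85 @ $13 = $3,385
May 14, 97 sold [LIFO — newest first]: 67 @ $14 + 30 @ $13 = $1,328
Total COGS = $2,758 + $3,385 + $1,328 = $7,471
Ending inventory: 73 @ $13 = $949
Check: goods available $8,420 = COGS $7,471 + ending $949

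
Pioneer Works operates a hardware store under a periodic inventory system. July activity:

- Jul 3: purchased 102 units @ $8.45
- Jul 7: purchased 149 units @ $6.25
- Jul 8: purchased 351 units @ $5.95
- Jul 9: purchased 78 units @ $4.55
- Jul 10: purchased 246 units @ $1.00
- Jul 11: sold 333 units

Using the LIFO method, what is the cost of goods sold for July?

COGS = $654.45

Jul 11, 333 sold [LIFO — newest first]: 246 @ $1.00 + 78 @ $4.55 + 9 @ $5.95 = $654.45
Ending inventory: 102 @ $8.45 + 149 @ $6.25 + 342 @ $5.95 = $3,828.05
Check: goods available $4,482.50 = COGS $654.45 + ending $3,828.05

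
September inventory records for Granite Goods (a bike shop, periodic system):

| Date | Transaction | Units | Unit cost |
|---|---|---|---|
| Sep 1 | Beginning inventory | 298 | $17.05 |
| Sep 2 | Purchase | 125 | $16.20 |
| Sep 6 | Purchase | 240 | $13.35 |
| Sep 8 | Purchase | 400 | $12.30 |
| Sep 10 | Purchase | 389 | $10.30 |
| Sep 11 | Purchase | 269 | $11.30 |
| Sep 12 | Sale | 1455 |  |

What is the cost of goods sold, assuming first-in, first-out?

Sep 12, 1455 sold [FIFO — oldest first]: 298 @ $17.05 + 125 @ $16.20 + 240 @ $13.35 + 400 @ $12.30 + 389 @ $10.30 + 3 @ $11.30 = $19,270.50
Ending inventory: 266 @ $11.30 = $3,005.80

COGS = $19,270.50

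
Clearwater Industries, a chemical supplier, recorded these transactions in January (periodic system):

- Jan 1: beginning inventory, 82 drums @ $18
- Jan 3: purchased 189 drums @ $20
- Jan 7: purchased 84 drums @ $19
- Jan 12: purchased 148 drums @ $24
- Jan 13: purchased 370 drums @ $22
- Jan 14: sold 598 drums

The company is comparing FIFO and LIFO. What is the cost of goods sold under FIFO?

FIFO COGS: 82 @ $18 + 189 @ $20 + 84 @ $19 + 148 @ $24 + 95 @ $22 = $12,494
LIFO COGS: 370 @ $22 + 148 @ $24 + 80 @ $19 = $13,212

COGS = $12,494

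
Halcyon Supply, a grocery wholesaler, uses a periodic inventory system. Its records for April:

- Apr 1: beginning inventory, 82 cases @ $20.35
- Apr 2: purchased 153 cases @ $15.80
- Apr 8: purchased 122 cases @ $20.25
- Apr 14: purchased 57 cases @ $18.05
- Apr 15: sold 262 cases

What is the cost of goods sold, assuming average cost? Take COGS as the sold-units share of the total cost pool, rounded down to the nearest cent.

COGS = $4,800.45

Apr 15, sell 262: 262/414 × $7,585.45 → $4,800.45
Ending inventory (cost pool remaining) = $2,785.00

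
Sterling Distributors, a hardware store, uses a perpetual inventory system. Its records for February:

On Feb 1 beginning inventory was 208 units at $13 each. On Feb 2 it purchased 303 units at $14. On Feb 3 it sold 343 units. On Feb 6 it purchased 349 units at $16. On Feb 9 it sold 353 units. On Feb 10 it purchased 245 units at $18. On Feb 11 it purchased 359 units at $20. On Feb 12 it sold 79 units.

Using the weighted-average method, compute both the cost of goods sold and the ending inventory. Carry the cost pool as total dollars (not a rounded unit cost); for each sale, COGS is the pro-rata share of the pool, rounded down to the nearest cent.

COGS = $11,483.19; ending inventory = $12,636.81

After Feb 1: 208 on hand, pool $2,704.00 (≈ $13.0000 each)
After Feb 2: 511 on hand, pool $6,946.00 (≈ $13.5930 each)
Feb 3, sell 343: 343/511 × $6,946.00 → $4,662.38
After Feb 6: 517 on hand, pool $7,867.62 (≈ $15.2178 each)
Feb 9, sell 353: 353/517 × $7,867.62 → $5,371.89
After Feb 10: 409 on hand, pool $6,905.73 (≈ $16.8844 each)
After Feb 11: 768 on hand, pool $14,085.73 (≈ $18.3408 each)
Feb 12, sell 79: 79/768 × $14,085.73 → $1,448.92
Total COGS = $4,662.38 + $5,371.89 + $1,448.92 = $11,483.19
Ending inventory (cost pool remaining) = $12,636.81
Check: goods available $24,120.00 = COGS $11,483.19 + ending $12,636.81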